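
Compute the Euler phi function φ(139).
138

139 = 139
φ(n) = n × ∏(1 - 1/p) for each prime p dividing n
φ(139) = 139 × (1 - 1/139) = 138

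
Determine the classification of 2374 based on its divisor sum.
deficient

Proper divisors of 2374: sum = 1 + 2 + 1187 = 1190
Since 1190 < 2374, 2374 is deficient.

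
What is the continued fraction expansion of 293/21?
[13; 1, 20]

Euclidean algorithm steps:
293 = 13 × 21 + 20
21 = 1 × 20 + 1
20 = 20 × 1 + 0
Continued fraction: [13; 1, 20]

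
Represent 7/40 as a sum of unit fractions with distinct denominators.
1/6 + 1/120

Greedy algorithm:
7/40: ceiling(40/7) = 6, use 1/6
1/120: ceiling(120/1) = 120, use 1/120
Result: 7/40 = 1/6 + 1/120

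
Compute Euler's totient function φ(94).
46

94 = 2 × 47
φ(n) = n × ∏(1 - 1/p) for each prime p dividing n
φ(94) = 94 × (1 - 1/2) × (1 - 1/47) = 46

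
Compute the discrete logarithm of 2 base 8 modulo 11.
7

Baby-step giant-step with step n = ⌈√11⌉ = 4.
Baby steps 8^j mod 11 (j:value) for j=0..3: 0:1, 1:8, 2:9, 3:6.
Giant-step multiplier: 8^(-4) ≡ 8^(10-4) = 8^6 ≡ 3 (mod 11).
Giant steps γ_i = 2·3^i mod 11: γ_0=2, γ_1=6 (in table at j=3).
x = i·n + j = 1·4 + 3 = 7.
Check: 8^7 ≡ 2 (mod 11).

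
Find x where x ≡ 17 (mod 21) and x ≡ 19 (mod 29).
164

Using Chinese Remainder Theorem:
M = 21 × 29 = 609
M1 = 29, M2 = 21
y1 = 29^(-1) mod 21 = 8
y2 = 21^(-1) mod 29 = 18
x = (17×29×8 + 19×21×18) mod 609 = 164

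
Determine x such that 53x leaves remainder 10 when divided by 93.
x ≡ 23 (mod 93)

gcd(53, 93) = 1, which divides 10, so solutions exist.
Find 53^(-1) mod 93 by the extended Euclidean algorithm:
93 = 1 × 53 + 40  ⟹  40 = (1)·93 + (-1)·53
53 = 1 × 40 + 13  ⟹  13 = (-1)·93 + (2)·53
40 = 3 × 13 + 1  ⟹  1 = (4)·93 + (-7)·53
So (-7)·53 ≡ 1 (mod 93), i.e. 53^(-1) ≡ -7 ≡ 86 (mod 93).
x ≡ 86 × 10 = 860 ≡ 23 (mod 93).
Check: 53 × 23 = 1219 ≡ 10 (mod 93).
Unique solution: x ≡ 23 (mod 93)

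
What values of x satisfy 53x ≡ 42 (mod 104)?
x ≡ 42 (mod 104)

gcd(53, 104) = 1, which divides 42, so solutions exist.
Find 53^(-1) mod 104 by the extended Euclidean algorithm:
104 = 1 × 53 + 51  ⟹  51 = (1)·104 + (-1)·53
53 = 1 × 51 + 2  ⟹  2 = (-1)·104 + (2)·53
51 = 25 × 2 + 1  ⟹  1 = (26)·104 + (-51)·53
So (-51)·53 ≡ 1 (mod 104), i.e. 53^(-1) ≡ -51 ≡ 53 (mod 104).
x ≡ 53 × 42 = 2226 ≡ 42 (mod 104).
Check: 53 × 42 = 2226 ≡ 42 (mod 104).
Unique solution: x ≡ 42 (mod 104)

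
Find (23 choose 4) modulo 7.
0

Using Lucas' theorem:
Write n=23 and k=4 in base 7:
n in base 7: [3, 2]
k in base 7: [0, 4]
C(23,4) mod 7 = ∏ C(n_i, k_i) mod 7
Digit binomials (mod 7): C(3,0) = 1; C(2,4) = 0 (k_i > n_i)
Product: 1 × 0 = 0 ≡ 0 (mod 7)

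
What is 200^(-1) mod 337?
214

gcd(200, 337) = 1, so the inverse exists.
Extended Euclidean algorithm on (337, 200):
337 = 1 × 200 + 137  ⟹  137 = (1)·337 + (-1)·200
200 = 1 × 137 + 63  ⟹  63 = (-1)·337 + (2)·200
137 = 2 × 63 + 11  ⟹  11 = (3)·337 + (-5)·200
63 = 5 × 11 + 8  ⟹  8 = (-16)·337 + (27)·200
11 = 1 × 8 + 3  ⟹  3 = (19)·337 + (-32)·200
8 = 2 × 3 + 2  ⟹  2 = (-54)·337 + (91)·200
3 = 1 × 2 + 1  ⟹  1 = (73)·337 + (-123)·200
So (-123)·200 ≡ 1 (mod 337), i.e. 200^(-1) ≡ -123 ≡ 214 (mod 337).
Check: 200 × 214 = 42800 ≡ 1 (mod 337)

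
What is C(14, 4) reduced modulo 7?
0

Using Lucas' theorem:
Write n=14 and k=4 in base 7:
n in base 7: [2, 0]
k in base 7: [0, 4]
C(14,4) mod 7 = ∏ C(n_i, k_i) mod 7
Digit binomials (mod 7): C(2,0) = 1; C(0,4) = 0 (k_i > n_i)
Product: 1 × 0 = 0 ≡ 0 (mod 7)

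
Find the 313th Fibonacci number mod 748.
497

Matrix identity: Q^n = [[F_(n+1), F_n], [F_n, F_(n-1)]] with Q = [[1,1],[1,0]].
n = 313 = 100111001₂. Square-and-multiply, entries mod 748:
Q^1 = [[1,1],[1,0]]
Q^2 = (Q^1)² = [[2,1],[1,1]]
Q^4 = (Q^2)² = [[5,3],[3,2]]
Q^9 = (Q^4)²·Q = [[55,34],[34,21]]
Q^19 = (Q^9)²·Q = [[33,441],[441,340]]
Q^39 = (Q^19)²·Q = [[275,342],[342,681]]
Q^78 = (Q^39)² = [[353,76],[76,277]]
Q^156 = (Q^78)² = [[233,8],[8,225]]
Q^313 = (Q^156)²·Q = [[421,497],[497,672]]
F_313 mod 748 = Q^313[0][1] = 497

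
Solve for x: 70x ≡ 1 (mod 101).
13

gcd(70, 101) = 1, so the inverse exists.
Extended Euclidean algorithm on (101, 70):
101 = 1 × 70 + 31  ⟹  31 = (1)·101 + (-1)·70
70 = 2 × 31 + 8  ⟹  8 = (-2)·101 + (3)·70
31 = 3 × 8 + 7  ⟹  7 = (7)·101 + (-10)·70
8 = 1 × 7 + 1  ⟹  1 = (-9)·101 + (13)·70
So (13)·70 ≡ 1 (mod 101), i.e. 70^(-1) ≡ 13 (mod 101).
Check: 70 × 13 = 910 ≡ 1 (mod 101)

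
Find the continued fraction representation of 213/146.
[1; 2, 5, 1, 1, 2, 2]

Euclidean algorithm steps:
213 = 1 × 146 + 67
146 = 2 × 67 + 12
67 = 5 × 12 + 7
12 = 1 × 7 + 5
7 = 1 × 5 + 2
5 = 2 × 2 + 1
2 = 2 × 1 + 0
Continued fraction: [1; 2, 5, 1, 1, 2, 2]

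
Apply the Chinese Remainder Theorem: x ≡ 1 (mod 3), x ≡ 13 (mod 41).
13

Using Chinese Remainder Theorem:
M = 3 × 41 = 123
M1 = 41, M2 = 3
y1 = 41^(-1) mod 3 = 2
y2 = 3^(-1) mod 41 = 14
x = (1×41×2 + 13×3×14) mod 123 = 13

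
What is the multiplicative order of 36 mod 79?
39

79 is prime, so ord(36) divides φ(79) = 78.
Divisors of 78: 1, 2, 3, 6, 13, 26, 39, 78.
Repeated squaring: 36^1 ≡ 36, 36^2 ≡ 32, 36^4 ≡ 76, 36^8 ≡ 9, 36^16 ≡ 2, 36^32 ≡ 4, 36^64 ≡ 16 (mod 79).
Test 36^d mod 79 for each divisor d in increasing order:
36^1 ≡ 36
36^2 ≡ 32
36^3 = 36^2·36^1 ≡ 46
36^6 = 36^4·36^2 ≡ 62
36^13 = 36^8·36^4·36^1 ≡ 55
36^26 = 36^16·36^8·36^2 ≡ 23
36^39 = 36^32·36^4·36^2·36^1 ≡ 1  ← first divisor giving 1
The order is 39.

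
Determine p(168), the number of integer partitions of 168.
228204732751

p(n) counts ways to write n as a sum of positive integers (order ignored).
Euler's pentagonal recurrence: p(k) = p(k-1) + p(k-2) - p(k-5) - p(k-7) + p(k-12) + p(k-15) - ... (offsets j(3j∓1)/2, signs ++--, p(0)=1, p(<0)=0).
DP table for k = 0..167: p(0)=1, p(1)=1, p(2)=2, p(3)=3, p(4)=5, p(5)=7, p(6)=11, p(7)=15, p(8)=22, p(9)=30, p(10)=42, p(11)=56, p(12)=77, p(13)=101, p(14)=135, p(15)=176, p(16)=231, p(17)=297, p(18)=385, p(19)=490, p(20)=627, p(21)=792, p(22)=1002, p(23)=1255, p(24)=1575, p(25)=1958, p(26)=2436, p(27)=3010, p(28)=3718, p(29)=4565, p(30)=5604, p(31)=6842, p(32)=8349, p(33)=10143, p(34)=12310, p(35)=14883, p(36)=17977, p(37)=21637, p(38)=26015, p(39)=31185, p(40)=37338, p(41)=44583, p(42)=53174, p(43)=63261, p(44)=75175, p(45)=89134, p(46)=105558, p(47)=124754, p(48)=147273, p(49)=173525, p(50)=204226, p(51)=239943, p(52)=281589, p(53)=329931, p(54)=386155, p(55)=451276, p(56)=526823, p(57)=614154, p(58)=715220, p(59)=831820, p(60)=966467, p(61)=1121505, p(62)=1300156, p(63)=1505499, p(64)=1741630, p(65)=2012558, p(66)=2323520, p(67)=2679689, p(68)=3087735, p(69)=3554345, p(70)=4087968, p(71)=4697205, p(72)=5392783, p(73)=6185689, p(74)=7089500, p(75)=8118264, p(76)=9289091, p(77)=10619863, p(78)=12132164, p(79)=13848650, p(80)=15796476, p(81)=18004327, p(82)=20506255, p(83)=23338469, p(84)=26543660, p(85)=30167357, p(86)=34262962, p(87)=38887673, p(88)=44108109, p(89)=49995925, p(90)=56634173, p(91)=64112359, p(92)=72533807, p(93)=82010177, p(94)=92669720, p(95)=104651419, p(96)=118114304, p(97)=133230930, p(98)=150198136, p(99)=169229875, p(100)=190569292, p(101)=214481126, p(102)=241265379, p(103)=271248950, p(104)=304801365, p(105)=342325709, p(106)=384276336, p(107)=431149389, p(108)=483502844, p(109)=541946240, p(110)=607163746, p(111)=679903203, p(112)=761002156, p(113)=851376628, p(114)=952050665, p(115)=1064144451, p(116)=1188908248, p(117)=1327710076, p(118)=1482074143, p(119)=1653668665, p(120)=1844349560, p(121)=2056148051, p(122)=2291320912, p(123)=2552338241, p(124)=2841940500, p(125)=3163127352, p(126)=3519222692, p(127)=3913864295, p(128)=4351078600, p(129)=4835271870, p(130)=5371315400, p(131)=5964539504, p(132)=6620830889, p(133)=7346629512, p(134)=8149040695, p(135)=9035836076, p(136)=10015581680, p(137)=11097645016, p(138)=12292341831, p(139)=13610949895, p(140)=15065878135, p(141)=16670689208, p(142)=18440293320, p(143)=20390982757, p(144)=22540654445, p(145)=24908858009, p(146)=27517052599, p(147)=30388671978, p(148)=33549419497, p(149)=37027355200, p(150)=40853235313, p(151)=45060624582, p(152)=49686288421, p(153)=54770336324, p(154)=60356673280, p(155)=66493182097, p(156)=73232243759, p(157)=80630964769, p(158)=88751778802, p(159)=97662728555, p(160)=107438159466, p(161)=118159068427, p(162)=129913904637, p(163)=142798995930, p(164)=156919475295, p(165)=172389800255, p(166)=189334822579, p(167)=207890420102.
Final step: p(168) = p(167) + p(166) - p(163) - p(161) + p(156) + p(153) - p(146) - p(142) + p(133) + p(128) - p(117) - p(111) + p(98) + p(91) - p(76) - p(68) + p(51) + p(42) - p(23) - p(13)
= 207890420102 + 189334822579 - 142798995930 - 118159068427 + 73232243759 + 54770336324 - 27517052599 - 18440293320 + 7346629512 + 4351078600 - 1327710076 - 679903203 + 150198136 + 64112359 - 9289091 - 3087735 + 239943 + 53174 - 1255 - 101
= 228204732751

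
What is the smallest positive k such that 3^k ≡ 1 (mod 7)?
6

7 is prime, so ord(3) divides φ(7) = 6.
Divisors of 6: 1, 2, 3, 6.
Repeated squaring: 3^1 ≡ 3, 3^2 ≡ 2, 3^4 ≡ 4 (mod 7).
Test 3^d mod 7 for each divisor d in increasing order:
3^1 ≡ 3
3^2 ≡ 2
3^3 = 3^2·3^1 ≡ 6
3^6 = 3^4·3^2 ≡ 1  ← first divisor giving 1
The order is 6.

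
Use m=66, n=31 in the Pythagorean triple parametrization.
(3395, 4092, 5317)

Euclid's formula: a = m² - n², b = 2mn, c = m² + n²
m = 66, n = 31
a = 66² - 31² = 4356 - 961 = 3395
b = 2 × 66 × 31 = 4092
c = 66² + 31² = 4356 + 961 = 5317
Verification: 3395² + 4092² = 11526025 + 16744464 = 28270489 = 5317² ✓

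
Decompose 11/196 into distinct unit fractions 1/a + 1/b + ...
1/18 + 1/1764

Greedy algorithm:
11/196: ceiling(196/11) = 18, use 1/18
1/1764: ceiling(1764/1) = 1764, use 1/1764
Result: 11/196 = 1/18 + 1/1764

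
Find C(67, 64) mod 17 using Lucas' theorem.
16

Using Lucas' theorem:
Write n=67 and k=64 in base 17:
n in base 17: [3, 16]
k in base 17: [3, 13]
C(67,64) mod 17 = ∏ C(n_i, k_i) mod 17
Digit binomials (mod 17): C(3,3) = 1; C(16,13) = 560 ≡ 16
Product: 1 × 16 = 16 ≡ 16 (mod 17)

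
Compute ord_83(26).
41

83 is prime, so ord(26) divides φ(83) = 82.
Divisors of 82: 1, 2, 41, 82.
Repeated squaring: 26^1 ≡ 26, 26^2 ≡ 12, 26^4 ≡ 61, 26^8 ≡ 69, 26^16 ≡ 30, 26^32 ≡ 70, 26^64 ≡ 3 (mod 83).
Test 26^d mod 83 for each divisor d in increasing order:
26^1 ≡ 26
26^2 ≡ 12
26^41 = 26^32·26^8·26^1 ≡ 1  ← first divisor giving 1
The order is 41.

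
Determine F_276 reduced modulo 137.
0

Matrix identity: Q^n = [[F_(n+1), F_n], [F_n, F_(n-1)]] with Q = [[1,1],[1,0]].
n = 276 = 100010100₂. Square-and-multiply, entries mod 137:
Q^1 = [[1,1],[1,0]]
Q^2 = (Q^1)² = [[2,1],[1,1]]
Q^4 = (Q^2)² = [[5,3],[3,2]]
Q^8 = (Q^4)² = [[34,21],[21,13]]
Q^17 = (Q^8)²·Q = [[118,90],[90,28]]
Q^34 = (Q^17)² = [[104,125],[125,116]]
Q^69 = (Q^34)²·Q = [[100,0],[0,100]]
Q^138 = (Q^69)² = [[136,0],[0,136]]
Q^276 = (Q^138)² = [[1,0],[0,1]]
F_276 mod 137 = Q^276[0][1] = 0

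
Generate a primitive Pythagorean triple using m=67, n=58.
(1125, 7772, 7853)

Euclid's formula: a = m² - n², b = 2mn, c = m² + n²
m = 67, n = 58
a = 67² - 58² = 4489 - 3364 = 1125
b = 2 × 67 × 58 = 7772
c = 67² + 58² = 4489 + 3364 = 7853
Verification: 1125² + 7772² = 1265625 + 60403984 = 61669609 = 7853² ✓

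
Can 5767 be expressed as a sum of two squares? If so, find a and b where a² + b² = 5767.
Not possible

Factorization: 5767 = 73 × 79
By Fermat: n is sum of two squares iff every prime p ≡ 3 (mod 4) appears to even power.
Prime(s) ≡ 3 (mod 4) with odd exponent: [(79, 1)]
Therefore 5767 cannot be expressed as a² + b².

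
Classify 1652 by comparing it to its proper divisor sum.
abundant

Proper divisors of 1652: sum = 1 + 2 + 4 + 7 + 14 + 28 + 59 + 118 + 236 + 413 + 826 = 1708
Since 1708 > 1652, 1652 is abundant.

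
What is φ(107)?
106

107 = 107
φ(n) = n × ∏(1 - 1/p) for each prime p dividing n
φ(107) = 107 × (1 - 1/107) = 106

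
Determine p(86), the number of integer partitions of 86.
34262962

p(n) counts ways to write n as a sum of positive integers (order ignored).
Euler's pentagonal recurrence: p(k) = p(k-1) + p(k-2) - p(k-5) - p(k-7) + p(k-12) + p(k-15) - ... (offsets j(3j∓1)/2, signs ++--, p(0)=1, p(<0)=0).
DP table for k = 0..85: p(0)=1, p(1)=1, p(2)=2, p(3)=3, p(4)=5, p(5)=7, p(6)=11, p(7)=15, p(8)=22, p(9)=30, p(10)=42, p(11)=56, p(12)=77, p(13)=101, p(14)=135, p(15)=176, p(16)=231, p(17)=297, p(18)=385, p(19)=490, p(20)=627, p(21)=792, p(22)=1002, p(23)=1255, p(24)=1575, p(25)=1958, p(26)=2436, p(27)=3010, p(28)=3718, p(29)=4565, p(30)=5604, p(31)=6842, p(32)=8349, p(33)=10143, p(34)=12310, p(35)=14883, p(36)=17977, p(37)=21637, p(38)=26015, p(39)=31185, p(40)=37338, p(41)=44583, p(42)=53174, p(43)=63261, p(44)=75175, p(45)=89134, p(46)=105558, p(47)=124754, p(48)=147273, p(49)=173525, p(50)=204226, p(51)=239943, p(52)=281589, p(53)=329931, p(54)=386155, p(55)=451276, p(56)=526823, p(57)=614154, p(58)=715220, p(59)=831820, p(60)=966467, p(61)=1121505, p(62)=1300156, p(63)=1505499, p(64)=1741630, p(65)=2012558, p(66)=2323520, p(67)=2679689, p(68)=3087735, p(69)=3554345, p(70)=4087968, p(71)=4697205, p(72)=5392783, p(73)=6185689, p(74)=7089500, p(75)=8118264, p(76)=9289091, p(77)=10619863, p(78)=12132164, p(79)=13848650, p(80)=15796476, p(81)=18004327, p(82)=20506255, p(83)=23338469, p(84)=26543660, p(85)=30167357.
Final step: p(86) = p(85) + p(84) - p(81) - p(79) + p(74) + p(71) - p(64) - p(60) + p(51) + p(46) - p(35) - p(29) + p(16) + p(9)
= 30167357 + 26543660 - 18004327 - 13848650 + 7089500 + 4697205 - 1741630 - 966467 + 239943 + 105558 - 14883 - 4565 + 231 + 30
= 34262962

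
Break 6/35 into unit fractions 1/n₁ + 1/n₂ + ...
1/6 + 1/210

Greedy algorithm:
6/35: ceiling(35/6) = 6, use 1/6
1/210: ceiling(210/1) = 210, use 1/210
Result: 6/35 = 1/6 + 1/210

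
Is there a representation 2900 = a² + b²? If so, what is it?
14² + 52² (a=14, b=52)

Factorization: 2900 = 2^2 × 5^2 × 29
By Fermat: n is sum of two squares iff every prime p ≡ 3 (mod 4) appears to even power.
All primes ≡ 3 (mod 4) appear to even power.
Search a = 0, 1, 2, … for 2900 - a² a perfect square: first hit at a = 14: 2900 - 196 = 2704 = 52².
2900 = 14² + 52² = 196 + 2704 ✓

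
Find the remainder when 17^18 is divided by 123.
61

Repeated squaring. Binary of 18 = 10010.
17^1 ≡ 17 (mod 123); 17^2 ≡ 43 (mod 123); 17^4 ≡ 4 (mod 123); 17^8 ≡ 16 (mod 123); 17^16 ≡ 10 (mod 123)
17^18 = 17^2 × 17^16 ≡ 61 (mod 123)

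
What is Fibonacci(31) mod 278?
193

Matrix identity: Q^n = [[F_(n+1), F_n], [F_n, F_(n-1)]] with Q = [[1,1],[1,0]].
n = 31 = 11111₂. Square-and-multiply, entries mod 278:
Q^1 = [[1,1],[1,0]]
Q^3 = (Q^1)²·Q = [[3,2],[2,1]]
Q^7 = (Q^3)²·Q = [[21,13],[13,8]]
Q^15 = (Q^7)²·Q = [[153,54],[54,99]]
Q^31 = (Q^15)²·Q = [[179,193],[193,264]]
F_31 mod 278 = Q^31[0][1] = 193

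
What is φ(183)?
120

183 = 3 × 61
φ(n) = n × ∏(1 - 1/p) for each prime p dividing n
φ(183) = 183 × (1 - 1/3) × (1 - 1/61) = 120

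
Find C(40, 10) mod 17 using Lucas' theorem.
0

Using Lucas' theorem:
Write n=40 and k=10 in base 17:
n in base 17: [2, 6]
k in base 17: [0, 10]
C(40,10) mod 17 = ∏ C(n_i, k_i) mod 17
Digit binomials (mod 17): C(2,0) = 1; C(6,10) = 0 (k_i > n_i)
Product: 1 × 0 = 0 ≡ 0 (mod 17)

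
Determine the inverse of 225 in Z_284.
77

gcd(225, 284) = 1, so the inverse exists.
Extended Euclidean algorithm on (284, 225):
284 = 1 × 225 + 59  ⟹  59 = (1)·284 + (-1)·225
225 = 3 × 59 + 48  ⟹  48 = (-3)·284 + (4)·225
59 = 1 × 48 + 11  ⟹  11 = (4)·284 + (-5)·225
48 = 4 × 11 + 4  ⟹  4 = (-19)·284 + (24)·225
11 = 2 × 4 + 3  ⟹  3 = (42)·284 + (-53)·225
4 = 1 × 3 + 1  ⟹  1 = (-61)·284 + (77)·225
So (77)·225 ≡ 1 (mod 284), i.e. 225^(-1) ≡ 77 (mod 284).
Check: 225 × 77 = 17325 ≡ 1 (mod 284)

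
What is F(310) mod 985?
875

Matrix identity: Q^n = [[F_(n+1), F_n], [F_n, F_(n-1)]] with Q = [[1,1],[1,0]].
n = 310 = 100110110₂. Square-and-multiply, entries mod 985:
Q^1 = [[1,1],[1,0]]
Q^2 = (Q^1)² = [[2,1],[1,1]]
Q^4 = (Q^2)² = [[5,3],[3,2]]
Q^9 = (Q^4)²·Q = [[55,34],[34,21]]
Q^19 = (Q^9)²·Q = [[855,241],[241,614]]
Q^38 = (Q^19)² = [[121,414],[414,692]]
Q^77 = (Q^38)²·Q = [[569,857],[857,697]]
Q^155 = (Q^77)²·Q = [[797,320],[320,477]]
Q^310 = (Q^155)² = [[829,875],[875,939]]
F_310 mod 985 = Q^310[0][1] = 875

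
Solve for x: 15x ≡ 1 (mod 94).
69

gcd(15, 94) = 1, so the inverse exists.
Extended Euclidean algorithm on (94, 15):
94 = 6 × 15 + 4  ⟹  4 = (1)·94 + (-6)·15
15 = 3 × 4 + 3  ⟹  3 = (-3)·94 + (19)·15
4 = 1 × 3 + 1  ⟹  1 = (4)·94 + (-25)·15
So (-25)·15 ≡ 1 (mod 94), i.e. 15^(-1) ≡ -25 ≡ 69 (mod 94).
Check: 15 × 69 = 1035 ≡ 1 (mod 94)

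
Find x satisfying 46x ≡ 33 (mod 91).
x ≡ 66 (mod 91)

gcd(46, 91) = 1, which divides 33, so solutions exist.
Find 46^(-1) mod 91 by the extended Euclidean algorithm:
91 = 1 × 46 + 45  ⟹  45 = (1)·91 + (-1)·46
46 = 1 × 45 + 1  ⟹  1 = (-1)·91 + (2)·46
So (2)·46 ≡ 1 (mod 91), i.e. 46^(-1) ≡ 2 (mod 91).
x ≡ 2 × 33 = 66 ≡ 66 (mod 91).
Check: 46 × 66 = 3036 ≡ 33 (mod 91).
Unique solution: x ≡ 66 (mod 91)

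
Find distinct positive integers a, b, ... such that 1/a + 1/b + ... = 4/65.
1/17 + 1/369 + 1/203873 + 1/83128196385

Greedy algorithm:
4/65: ceiling(65/4) = 17, use 1/17
3/1105: ceiling(1105/3) = 369, use 1/369
2/407745: ceiling(407745/2) = 203873, use 1/203873
1/83128196385: ceiling(83128196385/1) = 83128196385, use 1/83128196385
Result: 4/65 = 1/17 + 1/369 + 1/203873 + 1/83128196385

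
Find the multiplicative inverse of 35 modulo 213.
140

gcd(35, 213) = 1, so the inverse exists.
Extended Euclidean algorithm on (213, 35):
213 = 6 × 35 + 3  ⟹  3 = (1)·213 + (-6)·35
35 = 11 × 3 + 2  ⟹  2 = (-11)·213 + (67)·35
3 = 1 × 2 + 1  ⟹  1 = (12)·213 + (-73)·35
So (-73)·35 ≡ 1 (mod 213), i.e. 35^(-1) ≡ -73 ≡ 140 (mod 213).
Check: 35 × 140 = 4900 ≡ 1 (mod 213)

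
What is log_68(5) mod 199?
186

Baby-step giant-step with step n = ⌈√199⌉ = 15.
Baby steps 68^j mod 199 (j:value) for j=0..14: 0:1, 1:68, 2:47, 3:12, 4:20, 5:166, 6:144, 7:41, 8:2, 9:136, 10:94, 11:24, 12:40, 13:133, 14:89.
Giant-step multiplier: 68^(-15) ≡ 68^(198-15) = 68^183 ≡ 17 (mod 199).
Giant steps γ_i = 5·17^i mod 199: γ_0=5, γ_1=85, γ_2=52, γ_3=88, γ_4=103, γ_5=159, γ_6=116, γ_7=181, γ_8=92, γ_9=171, γ_10=121, γ_11=67, γ_12=144 (in table at j=6).
x = i·n + j = 12·15 + 6 = 186.
Check: 68^186 ≡ 5 (mod 199).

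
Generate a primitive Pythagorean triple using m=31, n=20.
(561, 1240, 1361)

Euclid's formula: a = m² - n², b = 2mn, c = m² + n²
m = 31, n = 20
a = 31² - 20² = 961 - 400 = 561
b = 2 × 31 × 20 = 1240
c = 31² + 20² = 961 + 400 = 1361
Verification: 561² + 1240² = 314721 + 1537600 = 1852321 = 1361² ✓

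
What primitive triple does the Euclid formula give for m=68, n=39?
(3103, 5304, 6145)

Euclid's formula: a = m² - n², b = 2mn, c = m² + n²
m = 68, n = 39
a = 68² - 39² = 4624 - 1521 = 3103
b = 2 × 68 × 39 = 5304
c = 68² + 39² = 4624 + 1521 = 6145
Verification: 3103² + 5304² = 9628609 + 28132416 = 37761025 = 6145² ✓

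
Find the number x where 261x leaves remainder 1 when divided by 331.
52

gcd(261, 331) = 1, so the inverse exists.
Extended Euclidean algorithm on (331, 261):
331 = 1 × 261 + 70  ⟹  70 = (1)·331 + (-1)·261
261 = 3 × 70 + 51  ⟹  51 = (-3)·331 + (4)·261
70 = 1 × 51 + 19  ⟹  19 = (4)·331 + (-5)·261
51 = 2 × 19 + 13  ⟹  13 = (-11)·331 + (14)·261
19 = 1 × 13 + 6  ⟹  6 = (15)·331 + (-19)·261
13 = 2 × 6 + 1  ⟹  1 = (-41)·331 + (52)·261
So (52)·261 ≡ 1 (mod 331), i.e. 261^(-1) ≡ 52 (mod 331).
Check: 261 × 52 = 13572 ≡ 1 (mod 331)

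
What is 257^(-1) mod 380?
173

gcd(257, 380) = 1, so the inverse exists.
Extended Euclidean algorithm on (380, 257):
380 = 1 × 257 + 123  ⟹  123 = (1)·380 + (-1)·257
257 = 2 × 123 + 11  ⟹  11 = (-2)·380 + (3)·257
123 = 11 × 11 + 2  ⟹  2 = (23)·380 + (-34)·257
11 = 5 × 2 + 1  ⟹  1 = (-117)·380 + (173)·257
So (173)·257 ≡ 1 (mod 380), i.e. 257^(-1) ≡ 173 (mod 380).
Check: 257 × 173 = 44461 ≡ 1 (mod 380)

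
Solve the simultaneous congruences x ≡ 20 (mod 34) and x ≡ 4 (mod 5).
54

Using Chinese Remainder Theorem:
M = 34 × 5 = 170
M1 = 5, M2 = 34
y1 = 5^(-1) mod 34 = 7
y2 = 34^(-1) mod 5 = 4
x = (20×5×7 + 4×34×4) mod 170 = 54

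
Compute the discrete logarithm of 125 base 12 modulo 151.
66

Baby-step giant-step with step n = ⌈√151⌉ = 13.
Baby steps 12^j mod 151 (j:value) for j=0..12: 0:1, 1:12, 2:144, 3:67, 4:49, 5:135, 6:110, 7:112, 8:136, 9:122, 10:105, 11:52, 12:20.
Giant-step multiplier: 12^(-13) ≡ 12^(150-13) = 12^137 ≡ 56 (mod 151).
Giant steps γ_i = 125·56^i mod 151: γ_0=125, γ_1=54, γ_2=4, γ_3=73, γ_4=11, γ_5=12 (in table at j=1).
x = i·n + j = 5·13 + 1 = 66.
Check: 12^66 ≡ 125 (mod 151).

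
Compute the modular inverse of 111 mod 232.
23

gcd(111, 232) = 1, so the inverse exists.
Extended Euclidean algorithm on (232, 111):
232 = 2 × 111 + 10  ⟹  10 = (1)·232 + (-2)·111
111 = 11 × 10 + 1  ⟹  1 = (-11)·232 + (23)·111
So (23)·111 ≡ 1 (mod 232), i.e. 111^(-1) ≡ 23 (mod 232).
Check: 111 × 23 = 2553 ≡ 1 (mod 232)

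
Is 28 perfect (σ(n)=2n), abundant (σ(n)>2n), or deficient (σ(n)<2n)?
perfect

Proper divisors of 28: sum = 1 + 2 + 4 + 7 + 14 = 28
Since 28 = 28, 28 is perfect.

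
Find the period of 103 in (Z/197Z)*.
196

197 is prime, so ord(103) divides φ(197) = 196.
Divisors of 196: 1, 2, 4, 7, 14, 28, 49, 98, 196.
Repeated squaring: 103^1 ≡ 103, 103^2 ≡ 168, 103^4 ≡ 53, 103^8 ≡ 51, 103^16 ≡ 40, 103^32 ≡ 24, 103^64 ≡ 182, 103^128 ≡ 28 (mod 197).
Test 103^d mod 197 for each divisor d in increasing order:
103^1 ≡ 103
103^2 ≡ 168
103^4 ≡ 53
103^7 = 103^4·103^2·103^1 ≡ 77
103^14 = 103^8·103^4·103^2 ≡ 19
103^28 = 103^16·103^8·103^4 ≡ 164
103^49 = 103^32·103^16·103^1 ≡ 183
103^98 = 103^64·103^32·103^2 ≡ 196
103^196 = 103^128·103^64·103^4 ≡ 1  ← first divisor giving 1
The order is 196.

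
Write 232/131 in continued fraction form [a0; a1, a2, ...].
[1; 1, 3, 2, 1, 2, 1, 2]

Euclidean algorithm steps:
232 = 1 × 131 + 101
131 = 1 × 101 + 30
101 = 3 × 30 + 11
30 = 2 × 11 + 8
11 = 1 × 8 + 3
8 = 2 × 3 + 2
3 = 1 × 2 + 1
2 = 2 × 1 + 0
Continued fraction: [1; 1, 3, 2, 1, 2, 1, 2]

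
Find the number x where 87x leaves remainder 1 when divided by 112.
103

gcd(87, 112) = 1, so the inverse exists.
Extended Euclidean algorithm on (112, 87):
112 = 1 × 87 + 25  ⟹  25 = (1)·112 + (-1)·87
87 = 3 × 25 + 12  ⟹  12 = (-3)·112 + (4)·87
25 = 2 × 12 + 1  ⟹  1 = (7)·112 + (-9)·87
So (-9)·87 ≡ 1 (mod 112), i.e. 87^(-1) ≡ -9 ≡ 103 (mod 112).
Check: 87 × 103 = 8961 ≡ 1 (mod 112)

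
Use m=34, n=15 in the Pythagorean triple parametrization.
(931, 1020, 1381)

Euclid's formula: a = m² - n², b = 2mn, c = m² + n²
m = 34, n = 15
a = 34² - 15² = 1156 - 225 = 931
b = 2 × 34 × 15 = 1020
c = 34² + 15² = 1156 + 225 = 1381
Verification: 931² + 1020² = 866761 + 1040400 = 1907161 = 1381² ✓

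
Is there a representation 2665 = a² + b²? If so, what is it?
8² + 51² (a=8, b=51)

Factorization: 2665 = 5 × 13 × 41
By Fermat: n is sum of two squares iff every prime p ≡ 3 (mod 4) appears to even power.
All primes ≡ 3 (mod 4) appear to even power.
Search a = 0, 1, 2, … for 2665 - a² a perfect square: first hit at a = 8: 2665 - 64 = 2601 = 51².
2665 = 8² + 51² = 64 + 2601 ✓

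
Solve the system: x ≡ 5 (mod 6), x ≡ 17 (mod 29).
17

Using Chinese Remainder Theorem:
M = 6 × 29 = 174
M1 = 29, M2 = 6
y1 = 29^(-1) mod 6 = 5
y2 = 6^(-1) mod 29 = 5
x = (5×29×5 + 17×6×5) mod 174 = 17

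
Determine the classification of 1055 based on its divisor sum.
deficient

Proper divisors of 1055: sum = 1 + 5 + 211 = 217
Since 217 < 1055, 1055 is deficient.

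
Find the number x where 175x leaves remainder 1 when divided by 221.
24

gcd(175, 221) = 1, so the inverse exists.
Extended Euclidean algorithm on (221, 175):
221 = 1 × 175 + 46  ⟹  46 = (1)·221 + (-1)·175
175 = 3 × 46 + 37  ⟹  37 = (-3)·221 + (4)·175
46 = 1 × 37 + 9  ⟹  9 = (4)·221 + (-5)·175
37 = 4 × 9 + 1  ⟹  1 = (-19)·221 + (24)·175
So (24)·175 ≡ 1 (mod 221), i.e. 175^(-1) ≡ 24 (mod 221).
Check: 175 × 24 = 4200 ≡ 1 (mod 221)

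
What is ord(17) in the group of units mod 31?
30

31 is prime, so ord(17) divides φ(31) = 30.
Divisors of 30: 1, 2, 3, 5, 6, 10, 15, 30.
Repeated squaring: 17^1 ≡ 17, 17^2 ≡ 10, 17^4 ≡ 7, 17^8 ≡ 18, 17^16 ≡ 14 (mod 31).
Test 17^d mod 31 for each divisor d in increasing order:
17^1 ≡ 17
17^2 ≡ 10
17^3 = 17^2·17^1 ≡ 15
17^5 = 17^4·17^1 ≡ 26
17^6 = 17^4·17^2 ≡ 8
17^10 = 17^8·17^2 ≡ 25
17^15 = 17^8·17^4·17^2·17^1 ≡ 30
17^30 = 17^16·17^8·17^4·17^2 ≡ 1  ← first divisor giving 1
The order is 30.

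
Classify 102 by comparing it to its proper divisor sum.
abundant

Proper divisors of 102: sum = 1 + 2 + 3 + 6 + 17 + 34 + 51 = 114
Since 114 > 102, 102 is abundant.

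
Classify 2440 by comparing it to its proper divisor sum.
abundant

Proper divisors of 2440: sum = 1 + 2 + 4 + 5 + 8 + 10 + 20 + 40 + 61 + 122 + 244 + 305 + 488 + 610 + 1220 = 3140
Since 3140 > 2440, 2440 is abundant.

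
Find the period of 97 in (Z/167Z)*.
83

167 is prime, so ord(97) divides φ(167) = 166.
Divisors of 166: 1, 2, 83, 166.
Repeated squaring: 97^1 ≡ 97, 97^2 ≡ 57, 97^4 ≡ 76, 97^8 ≡ 98, 97^16 ≡ 85, 97^32 ≡ 44, 97^64 ≡ 99, 97^128 ≡ 115 (mod 167).
Test 97^d mod 167 for each divisor d in increasing order:
97^1 ≡ 97
97^2 ≡ 57
97^83 = 97^64·97^16·97^2·97^1 ≡ 1  ← first divisor giving 1
The order is 83.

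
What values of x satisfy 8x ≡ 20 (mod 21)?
x ≡ 13 (mod 21)

gcd(8, 21) = 1, which divides 20, so solutions exist.
Find 8^(-1) mod 21 by the extended Euclidean algorithm:
21 = 2 × 8 + 5  ⟹  5 = (1)·21 + (-2)·8
8 = 1 × 5 + 3  ⟹  3 = (-1)·21 + (3)·8
5 = 1 × 3 + 2  ⟹  2 = (2)·21 + (-5)·8
3 = 1 × 2 + 1  ⟹  1 = (-3)·21 + (8)·8
So (8)·8 ≡ 1 (mod 21), i.e. 8^(-1) ≡ 8 (mod 21).
x ≡ 8 × 20 = 160 ≡ 13 (mod 21).
Check: 8 × 13 = 104 ≡ 20 (mod 21).
Unique solution: x ≡ 13 (mod 21)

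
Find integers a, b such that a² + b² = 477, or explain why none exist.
6² + 21² (a=6, b=21)

Factorization: 477 = 3^2 × 53
By Fermat: n is sum of two squares iff every prime p ≡ 3 (mod 4) appears to even power.
All primes ≡ 3 (mod 4) appear to even power.
Search a = 0, 1, 2, … for 477 - a² a perfect square: first hit at a = 6: 477 - 36 = 441 = 21².
477 = 6² + 21² = 36 + 441 ✓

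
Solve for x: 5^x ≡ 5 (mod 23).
1

Baby-step giant-step with step n = ⌈√23⌉ = 5.
Baby steps 5^j mod 23 (j:value) for j=0..4: 0:1, 1:5, 2:2, 3:10, 4:4.
h = 5 is already in the table at j=1, so x = 1.
Check: 5^1 ≡ 5 (mod 23).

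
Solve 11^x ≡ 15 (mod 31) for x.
27

Baby-step giant-step with step n = ⌈√31⌉ = 6.
Baby steps 11^j mod 31 (j:value) for j=0..5: 0:1, 1:11, 2:28, 3:29, 4:9, 5:6.
Giant-step multiplier: 11^(-6) ≡ 11^(30-6) = 11^24 ≡ 8 (mod 31).
Giant steps γ_i = 15·8^i mod 31: γ_0=15, γ_1=27, γ_2=30, γ_3=23, γ_4=29 (in table at j=3).
x = i·n + j = 4·6 + 3 = 27.
Check: 11^27 ≡ 15 (mod 31).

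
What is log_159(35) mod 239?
93

Baby-step giant-step with step n = ⌈√239⌉ = 16.
Baby steps 159^j mod 239 (j:value) for j=0..15: 0:1, 1:159, 2:186, 3:177, 4:180, 5:179, 6:20, 7:73, 8:135, 9:194, 10:15, 11:234, 12:161, 13:26, 14:71, 15:56.
Giant-step multiplier: 159^(-16) ≡ 159^(238-16) = 159^222 ≡ 192 (mod 239).
Giant steps γ_i = 35·192^i mod 239: γ_0=35, γ_1=28, γ_2=118, γ_3=190, γ_4=152, γ_5=26 (in table at j=13).
x = i·n + j = 5·16 + 13 = 93.
Check: 159^93 ≡ 35 (mod 239).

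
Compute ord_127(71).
63

127 is prime, so ord(71) divides φ(127) = 126.
Divisors of 126: 1, 2, 3, 6, 7, 9, 14, 18, 21, 42, 63, 126.
Repeated squaring: 71^1 ≡ 71, 71^2 ≡ 88, 71^4 ≡ 124, 71^8 ≡ 9, 71^16 ≡ 81, 71^32 ≡ 84, 71^64 ≡ 71 (mod 127).
Test 71^d mod 127 for each divisor d in increasing order:
71^1 ≡ 71
71^2 ≡ 88
71^3 = 71^2·71^1 ≡ 25
71^6 = 71^4·71^2 ≡ 117
71^7 = 71^4·71^2·71^1 ≡ 52
71^9 = 71^8·71^1 ≡ 4
71^14 = 71^8·71^4·71^2 ≡ 37
71^18 = 71^16·71^2 ≡ 16
71^21 = 71^16·71^4·71^1 ≡ 19
71^42 = 71^32·71^8·71^2 ≡ 107
71^63 = 71^32·71^16·71^8·71^4·71^2·71^1 ≡ 1  ← first divisor giving 1
The order is 63.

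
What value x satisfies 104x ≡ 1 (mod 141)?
80

gcd(104, 141) = 1, so the inverse exists.
Extended Euclidean algorithm on (141, 104):
141 = 1 × 104 + 37  ⟹  37 = (1)·141 + (-1)·104
104 = 2 × 37 + 30  ⟹  30 = (-2)·141 + (3)·104
37 = 1 × 30 + 7  ⟹  7 = (3)·141 + (-4)·104
30 = 4 × 7 + 2  ⟹  2 = (-14)·141 + (19)·104
7 = 3 × 2 + 1  ⟹  1 = (45)·141 + (-61)·104
So (-61)·104 ≡ 1 (mod 141), i.e. 104^(-1) ≡ -61 ≡ 80 (mod 141).
Check: 104 × 80 = 8320 ≡ 1 (mod 141)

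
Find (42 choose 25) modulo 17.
2

Using Lucas' theorem:
Write n=42 and k=25 in base 17:
n in base 17: [2, 8]
k in base 17: [1, 8]
C(42,25) mod 17 = ∏ C(n_i, k_i) mod 17
Digit binomials (mod 17): C(2,1) = 2; C(8,8) = 1
Product: 2 × 1 = 2 ≡ 2 (mod 17)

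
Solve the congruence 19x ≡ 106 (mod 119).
x ≡ 87 (mod 119)

gcd(19, 119) = 1, which divides 106, so solutions exist.
Find 19^(-1) mod 119 by the extended Euclidean algorithm:
119 = 6 × 19 + 5  ⟹  5 = (1)·119 + (-6)·19
19 = 3 × 5 + 4  ⟹  4 = (-3)·119 + (19)·19
5 = 1 × 4 + 1  ⟹  1 = (4)·119 + (-25)·19
So (-25)·19 ≡ 1 (mod 119), i.e. 19^(-1) ≡ -25 ≡ 94 (mod 119).
x ≡ 94 × 106 = 9964 ≡ 87 (mod 119).
Check: 19 × 87 = 1653 ≡ 106 (mod 119).
Unique solution: x ≡ 87 (mod 119)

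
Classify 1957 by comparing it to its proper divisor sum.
deficient

Proper divisors of 1957: sum = 1 + 19 + 103 = 123
Since 123 < 1957, 1957 is deficient.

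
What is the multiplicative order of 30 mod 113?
7

113 is prime, so ord(30) divides φ(113) = 112.
Divisors of 112: 1, 2, 4, 7, 8, 14, 16, 28, 56, 112.
Repeated squaring: 30^1 ≡ 30, 30^2 ≡ 109, 30^4 ≡ 16, 30^8 ≡ 30, 30^16 ≡ 109, 30^32 ≡ 16, 30^64 ≡ 30 (mod 113).
Test 30^d mod 113 for each divisor d in increasing order:
30^1 ≡ 30
30^2 ≡ 109
30^4 ≡ 16
30^7 = 30^4·30^2·30^1 ≡ 1  ← first divisor giving 1
The order is 7.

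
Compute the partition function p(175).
435157697830

p(n) counts ways to write n as a sum of positive integers (order ignored).
Euler's pentagonal recurrence: p(k) = p(k-1) + p(k-2) - p(k-5) - p(k-7) + p(k-12) + p(k-15) - ... (offsets j(3j∓1)/2, signs ++--, p(0)=1, p(<0)=0).
DP table for k = 0..174: p(0)=1, p(1)=1, p(2)=2, p(3)=3, p(4)=5, p(5)=7, p(6)=11, p(7)=15, p(8)=22, p(9)=30, p(10)=42, p(11)=56, p(12)=77, p(13)=101, p(14)=135, p(15)=176, p(16)=231, p(17)=297, p(18)=385, p(19)=490, p(20)=627, p(21)=792, p(22)=1002, p(23)=1255, p(24)=1575, p(25)=1958, p(26)=2436, p(27)=3010, p(28)=3718, p(29)=4565, p(30)=5604, p(31)=6842, p(32)=8349, p(33)=10143, p(34)=12310, p(35)=14883, p(36)=17977, p(37)=21637, p(38)=26015, p(39)=31185, p(40)=37338, p(41)=44583, p(42)=53174, p(43)=63261, p(44)=75175, p(45)=89134, p(46)=105558, p(47)=124754, p(48)=147273, p(49)=173525, p(50)=204226, p(51)=239943, p(52)=281589, p(53)=329931, p(54)=386155, p(55)=451276, p(56)=526823, p(57)=614154, p(58)=715220, p(59)=831820, p(60)=966467, p(61)=1121505, p(62)=1300156, p(63)=1505499, p(64)=1741630, p(65)=2012558, p(66)=2323520, p(67)=2679689, p(68)=3087735, p(69)=3554345, p(70)=4087968, p(71)=4697205, p(72)=5392783, p(73)=6185689, p(74)=7089500, p(75)=8118264, p(76)=9289091, p(77)=10619863, p(78)=12132164, p(79)=13848650, p(80)=15796476, p(81)=18004327, p(82)=20506255, p(83)=23338469, p(84)=26543660, p(85)=30167357, p(86)=34262962, p(87)=38887673, p(88)=44108109, p(89)=49995925, p(90)=56634173, p(91)=64112359, p(92)=72533807, p(93)=82010177, p(94)=92669720, p(95)=104651419, p(96)=118114304, p(97)=133230930, p(98)=150198136, p(99)=169229875, p(100)=190569292, p(101)=214481126, p(102)=241265379, p(103)=271248950, p(104)=304801365, p(105)=342325709, p(106)=384276336, p(107)=431149389, p(108)=483502844, p(109)=541946240, p(110)=607163746, p(111)=679903203, p(112)=761002156, p(113)=851376628, p(114)=952050665, p(115)=1064144451, p(116)=1188908248, p(117)=1327710076, p(118)=1482074143, p(119)=1653668665, p(120)=1844349560, p(121)=2056148051, p(122)=2291320912, p(123)=2552338241, p(124)=2841940500, p(125)=3163127352, p(126)=3519222692, p(127)=3913864295, p(128)=4351078600, p(129)=4835271870, p(130)=5371315400, p(131)=5964539504, p(132)=6620830889, p(133)=7346629512, p(134)=8149040695, p(135)=9035836076, p(136)=10015581680, p(137)=11097645016, p(138)=12292341831, p(139)=13610949895, p(140)=15065878135, p(141)=16670689208, p(142)=18440293320, p(143)=20390982757, p(144)=22540654445, p(145)=24908858009, p(146)=27517052599, p(147)=30388671978, p(148)=33549419497, p(149)=37027355200, p(150)=40853235313, p(151)=45060624582, p(152)=49686288421, p(153)=54770336324, p(154)=60356673280, p(155)=66493182097, p(156)=73232243759, p(157)=80630964769, p(158)=88751778802, p(159)=97662728555, p(160)=107438159466, p(161)=118159068427, p(162)=129913904637, p(163)=142798995930, p(164)=156919475295, p(165)=172389800255, p(166)=189334822579, p(167)=207890420102, p(168)=228204732751, p(169)=250438925115, p(170)=274768617130, p(171)=301384802048, p(172)=330495499613, p(173)=362326859895, p(174)=397125074750.
Final step: p(175) = p(174) + p(173) - p(170) - p(168) + p(163) + p(160) - p(153) - p(149) + p(140) + p(135) - p(124) - p(118) + p(105) + p(98) - p(83) - p(75) + p(58) + p(49) - p(30) - p(20)
= 397125074750 + 362326859895 - 274768617130 - 228204732751 + 142798995930 + 107438159466 - 54770336324 - 37027355200 + 15065878135 + 9035836076 - 2841940500 - 1482074143 + 342325709 + 150198136 - 23338469 - 8118264 + 715220 + 173525 - 5604 - 627
= 435157697830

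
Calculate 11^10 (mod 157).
19

Repeated squaring. Binary of 10 = 1010.
11^1 ≡ 11 (mod 157); 11^2 ≡ 121 (mod 157); 11^4 ≡ 40 (mod 157); 11^8 ≡ 30 (mod 157)
11^10 = 11^2 × 11^8 ≡ 19 (mod 157)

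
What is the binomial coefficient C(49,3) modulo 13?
3

Using Lucas' theorem:
Write n=49 and k=3 in base 13:
n in base 13: [3, 10]
k in base 13: [0, 3]
C(49,3) mod 13 = ∏ C(n_i, k_i) mod 13
Digit binomials (mod 13): C(3,0) = 1; C(10,3) = 120 ≡ 3
Product: 1 × 3 = 3 ≡ 3 (mod 13)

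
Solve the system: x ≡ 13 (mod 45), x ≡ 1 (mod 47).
283

Using Chinese Remainder Theorem:
M = 45 × 47 = 2115
M1 = 47, M2 = 45
y1 = 47^(-1) mod 45 = 23
y2 = 45^(-1) mod 47 = 23
x = (13×47×23 + 1×45×23) mod 2115 = 283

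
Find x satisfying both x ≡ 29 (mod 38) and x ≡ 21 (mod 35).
371

Using Chinese Remainder Theorem:
M = 38 × 35 = 1330
M1 = 35, M2 = 38
y1 = 35^(-1) mod 38 = 25
y2 = 38^(-1) mod 35 = 12
x = (29×35×25 + 21×38×12) mod 1330 = 371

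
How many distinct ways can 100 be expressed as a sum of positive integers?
190569292

p(n) counts ways to write n as a sum of positive integers (order ignored).
Euler's pentagonal recurrence: p(k) = p(k-1) + p(k-2) - p(k-5) - p(k-7) + p(k-12) + p(k-15) - ... (offsets j(3j∓1)/2, signs ++--, p(0)=1, p(<0)=0).
DP table for k = 0..99: p(0)=1, p(1)=1, p(2)=2, p(3)=3, p(4)=5, p(5)=7, p(6)=11, p(7)=15, p(8)=22, p(9)=30, p(10)=42, p(11)=56, p(12)=77, p(13)=101, p(14)=135, p(15)=176, p(16)=231, p(17)=297, p(18)=385, p(19)=490, p(20)=627, p(21)=792, p(22)=1002, p(23)=1255, p(24)=1575, p(25)=1958, p(26)=2436, p(27)=3010, p(28)=3718, p(29)=4565, p(30)=5604, p(31)=6842, p(32)=8349, p(33)=10143, p(34)=12310, p(35)=14883, p(36)=17977, p(37)=21637, p(38)=26015, p(39)=31185, p(40)=37338, p(41)=44583, p(42)=53174, p(43)=63261, p(44)=75175, p(45)=89134, p(46)=105558, p(47)=124754, p(48)=147273, p(49)=173525, p(50)=204226, p(51)=239943, p(52)=281589, p(53)=329931, p(54)=386155, p(55)=451276, p(56)=526823, p(57)=614154, p(58)=715220, p(59)=831820, p(60)=966467, p(61)=1121505, p(62)=1300156, p(63)=1505499, p(64)=1741630, p(65)=2012558, p(66)=2323520, p(67)=2679689, p(68)=3087735, p(69)=3554345, p(70)=4087968, p(71)=4697205, p(72)=5392783, p(73)=6185689, p(74)=7089500, p(75)=8118264, p(76)=9289091, p(77)=10619863, p(78)=12132164, p(79)=13848650, p(80)=15796476, p(81)=18004327, p(82)=20506255, p(83)=23338469, p(84)=26543660, p(85)=30167357, p(86)=34262962, p(87)=38887673, p(88)=44108109, p(89)=49995925, p(90)=56634173, p(91)=64112359, p(92)=72533807, p(93)=82010177, p(94)=92669720, p(95)=104651419, p(96)=118114304, p(97)=133230930, p(98)=150198136, p(99)=169229875.
Final step: p(100) = p(99) + p(98) - p(95) - p(93) + p(88) + p(85) - p(78) - p(74) + p(65) + p(60) - p(49) - p(43) + p(30) + p(23) - p(8) - p(0)
= 169229875 + 150198136 - 104651419 - 82010177 + 44108109 + 30167357 - 12132164 - 7089500 + 2012558 + 966467 - 173525 - 63261 + 5604 + 1255 - 22 - 1
= 190569292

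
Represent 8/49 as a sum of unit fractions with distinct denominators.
1/7 + 1/49

Greedy algorithm:
8/49: ceiling(49/8) = 7, use 1/7
1/49: ceiling(49/1) = 49, use 1/49
Result: 8/49 = 1/7 + 1/49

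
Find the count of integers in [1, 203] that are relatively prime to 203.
168

203 = 7 × 29
φ(n) = n × ∏(1 - 1/p) for each prime p dividing n
φ(203) = 203 × (1 - 1/7) × (1 - 1/29) = 168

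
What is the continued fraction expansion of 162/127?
[1; 3, 1, 1, 1, 2, 4]

Euclidean algorithm steps:
162 = 1 × 127 + 35
127 = 3 × 35 + 22
35 = 1 × 22 + 13
22 = 1 × 13 + 9
13 = 1 × 9 + 4
9 = 2 × 4 + 1
4 = 4 × 1 + 0
Continued fraction: [1; 3, 1, 1, 1, 2, 4]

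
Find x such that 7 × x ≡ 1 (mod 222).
127

gcd(7, 222) = 1, so the inverse exists.
Extended Euclidean algorithm on (222, 7):
222 = 31 × 7 + 5  ⟹  5 = (1)·222 + (-31)·7
7 = 1 × 5 + 2  ⟹  2 = (-1)·222 + (32)·7
5 = 2 × 2 + 1  ⟹  1 = (3)·222 + (-95)·7
So (-95)·7 ≡ 1 (mod 222), i.e. 7^(-1) ≡ -95 ≡ 127 (mod 222).
Check: 7 × 127 = 889 ≡ 1 (mod 222)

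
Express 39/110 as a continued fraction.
[0; 2, 1, 4, 1, 1, 3]

Euclidean algorithm steps:
39 = 0 × 110 + 39
110 = 2 × 39 + 32
39 = 1 × 32 + 7
32 = 4 × 7 + 4
7 = 1 × 4 + 3
4 = 1 × 3 + 1
3 = 3 × 1 + 0
Continued fraction: [0; 2, 1, 4, 1, 1, 3]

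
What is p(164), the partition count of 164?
156919475295

p(n) counts ways to write n as a sum of positive integers (order ignored).
Euler's pentagonal recurrence: p(k) = p(k-1) + p(k-2) - p(k-5) - p(k-7) + p(k-12) + p(k-15) - ... (offsets j(3j∓1)/2, signs ++--, p(0)=1, p(<0)=0).
DP table for k = 0..163: p(0)=1, p(1)=1, p(2)=2, p(3)=3, p(4)=5, p(5)=7, p(6)=11, p(7)=15, p(8)=22, p(9)=30, p(10)=42, p(11)=56, p(12)=77, p(13)=101, p(14)=135, p(15)=176, p(16)=231, p(17)=297, p(18)=385, p(19)=490, p(20)=627, p(21)=792, p(22)=1002, p(23)=1255, p(24)=1575, p(25)=1958, p(26)=2436, p(27)=3010, p(28)=3718, p(29)=4565, p(30)=5604, p(31)=6842, p(32)=8349, p(33)=10143, p(34)=12310, p(35)=14883, p(36)=17977, p(37)=21637, p(38)=26015, p(39)=31185, p(40)=37338, p(41)=44583, p(42)=53174, p(43)=63261, p(44)=75175, p(45)=89134, p(46)=105558, p(47)=124754, p(48)=147273, p(49)=173525, p(50)=204226, p(51)=239943, p(52)=281589, p(53)=329931, p(54)=386155, p(55)=451276, p(56)=526823, p(57)=614154, p(58)=715220, p(59)=831820, p(60)=966467, p(61)=1121505, p(62)=1300156, p(63)=1505499, p(64)=1741630, p(65)=2012558, p(66)=2323520, p(67)=2679689, p(68)=3087735, p(69)=3554345, p(70)=4087968, p(71)=4697205, p(72)=5392783, p(73)=6185689, p(74)=7089500, p(75)=8118264, p(76)=9289091, p(77)=10619863, p(78)=12132164, p(79)=13848650, p(80)=15796476, p(81)=18004327, p(82)=20506255, p(83)=23338469, p(84)=26543660, p(85)=30167357, p(86)=34262962, p(87)=38887673, p(88)=44108109, p(89)=49995925, p(90)=56634173, p(91)=64112359, p(92)=72533807, p(93)=82010177, p(94)=92669720, p(95)=104651419, p(96)=118114304, p(97)=133230930, p(98)=150198136, p(99)=169229875, p(100)=190569292, p(101)=214481126, p(102)=241265379, p(103)=271248950, p(104)=304801365, p(105)=342325709, p(106)=384276336, p(107)=431149389, p(108)=483502844, p(109)=541946240, p(110)=607163746, p(111)=679903203, p(112)=761002156, p(113)=851376628, p(114)=952050665, p(115)=1064144451, p(116)=1188908248, p(117)=1327710076, p(118)=1482074143, p(119)=1653668665, p(120)=1844349560, p(121)=2056148051, p(122)=2291320912, p(123)=2552338241, p(124)=2841940500, p(125)=3163127352, p(126)=3519222692, p(127)=3913864295, p(128)=4351078600, p(129)=4835271870, p(130)=5371315400, p(131)=5964539504, p(132)=6620830889, p(133)=7346629512, p(134)=8149040695, p(135)=9035836076, p(136)=10015581680, p(137)=11097645016, p(138)=12292341831, p(139)=13610949895, p(140)=15065878135, p(141)=16670689208, p(142)=18440293320, p(143)=20390982757, p(144)=22540654445, p(145)=24908858009, p(146)=27517052599, p(147)=30388671978, p(148)=33549419497, p(149)=37027355200, p(150)=40853235313, p(151)=45060624582, p(152)=49686288421, p(153)=54770336324, p(154)=60356673280, p(155)=66493182097, p(156)=73232243759, p(157)=80630964769, p(158)=88751778802, p(159)=97662728555, p(160)=107438159466, p(161)=118159068427, p(162)=129913904637, p(163)=142798995930.
Final step: p(164) = p(163) + p(162) - p(159) - p(157) + p(152) + p(149) - p(142) - p(138) + p(129) + p(124) - p(113) - p(107) + p(94) + p(87) - p(72) - p(64) + p(47) + p(38) - p(19) - p(9)
= 142798995930 + 129913904637 - 97662728555 - 80630964769 + 49686288421 + 37027355200 - 18440293320 - 12292341831 + 4835271870 + 2841940500 - 851376628 - 431149389 + 92669720 + 38887673 - 5392783 - 1741630 + 124754 + 26015 - 490 - 30
= 156919475295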